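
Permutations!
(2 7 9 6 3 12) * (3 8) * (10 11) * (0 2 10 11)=(0 2 7 9 6 8 3 12 10)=[2, 1, 7, 12, 4, 5, 8, 9, 3, 6, 0, 11, 10]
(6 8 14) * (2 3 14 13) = (2 3 14 6 8 13) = [0, 1, 3, 14, 4, 5, 8, 7, 13, 9, 10, 11, 12, 2, 6]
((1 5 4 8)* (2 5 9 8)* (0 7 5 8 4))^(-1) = ((0 7 5)(1 9 4 2 8))^(-1) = (0 5 7)(1 8 2 4 9)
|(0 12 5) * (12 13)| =4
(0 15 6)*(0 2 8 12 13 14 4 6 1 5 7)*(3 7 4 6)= [15, 5, 8, 7, 3, 4, 2, 0, 12, 9, 10, 11, 13, 14, 6, 1]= (0 15 1 5 4 3 7)(2 8 12 13 14 6)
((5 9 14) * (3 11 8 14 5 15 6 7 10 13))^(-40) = ((3 11 8 14 15 6 7 10 13)(5 9))^(-40) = (3 6 11 7 8 10 14 13 15)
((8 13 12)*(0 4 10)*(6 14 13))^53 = ((0 4 10)(6 14 13 12 8))^53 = (0 10 4)(6 12 14 8 13)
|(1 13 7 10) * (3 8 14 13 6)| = 8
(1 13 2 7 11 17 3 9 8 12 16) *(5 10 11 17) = [0, 13, 7, 9, 4, 10, 6, 17, 12, 8, 11, 5, 16, 2, 14, 15, 1, 3] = (1 13 2 7 17 3 9 8 12 16)(5 10 11)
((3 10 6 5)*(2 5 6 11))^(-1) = (2 11 10 3 5) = ((2 5 3 10 11))^(-1)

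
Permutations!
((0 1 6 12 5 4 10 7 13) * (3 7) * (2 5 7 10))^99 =(0 12)(1 7)(3 10)(6 13)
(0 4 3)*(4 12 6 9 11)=(0 12 6 9 11 4 3)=[12, 1, 2, 0, 3, 5, 9, 7, 8, 11, 10, 4, 6]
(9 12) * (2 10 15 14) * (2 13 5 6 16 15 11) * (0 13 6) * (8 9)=[13, 1, 10, 3, 4, 0, 16, 7, 9, 12, 11, 2, 8, 5, 6, 14, 15]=(0 13 5)(2 10 11)(6 16 15 14)(8 9 12)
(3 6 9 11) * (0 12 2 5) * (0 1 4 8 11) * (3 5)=(0 12 2 3 6 9)(1 4 8 11 5)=[12, 4, 3, 6, 8, 1, 9, 7, 11, 0, 10, 5, 2]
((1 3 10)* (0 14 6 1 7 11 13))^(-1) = (0 13 11 7 10 3 1 6 14)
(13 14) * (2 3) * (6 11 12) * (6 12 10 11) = (2 3)(10 11)(13 14) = [0, 1, 3, 2, 4, 5, 6, 7, 8, 9, 11, 10, 12, 14, 13]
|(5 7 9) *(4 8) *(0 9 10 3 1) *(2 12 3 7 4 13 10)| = 12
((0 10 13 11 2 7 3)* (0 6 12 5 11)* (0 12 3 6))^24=((0 10 13 12 5 11 2 7 6 3))^24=(0 5 6 13 2)(3 12 7 10 11)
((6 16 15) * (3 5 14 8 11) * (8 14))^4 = (6 16 15)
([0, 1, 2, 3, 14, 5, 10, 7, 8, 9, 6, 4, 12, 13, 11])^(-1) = (4 11 14)(6 10)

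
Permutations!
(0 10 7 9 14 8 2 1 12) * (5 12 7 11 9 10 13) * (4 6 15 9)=(0 13 5 12)(1 7 10 11 4 6 15 9 14 8 2)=[13, 7, 1, 3, 6, 12, 15, 10, 2, 14, 11, 4, 0, 5, 8, 9]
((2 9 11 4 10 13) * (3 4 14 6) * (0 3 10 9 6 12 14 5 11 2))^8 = (14)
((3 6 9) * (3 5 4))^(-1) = ((3 6 9 5 4))^(-1) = (3 4 5 9 6)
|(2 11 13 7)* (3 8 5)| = |(2 11 13 7)(3 8 5)| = 12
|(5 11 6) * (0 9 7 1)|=12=|(0 9 7 1)(5 11 6)|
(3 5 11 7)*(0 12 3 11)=(0 12 3 5)(7 11)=[12, 1, 2, 5, 4, 0, 6, 11, 8, 9, 10, 7, 3]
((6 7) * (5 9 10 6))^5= ((5 9 10 6 7))^5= (10)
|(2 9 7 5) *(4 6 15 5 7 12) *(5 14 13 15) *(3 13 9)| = 10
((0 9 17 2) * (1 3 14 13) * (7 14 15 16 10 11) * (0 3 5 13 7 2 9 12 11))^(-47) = (0 12 11 2 3 15 16 10)(1 5 13)(7 14)(9 17)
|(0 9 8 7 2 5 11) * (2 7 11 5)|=4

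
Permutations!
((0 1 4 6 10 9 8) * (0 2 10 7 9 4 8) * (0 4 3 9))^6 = (0 9 8 6 10)(1 4 2 7 3)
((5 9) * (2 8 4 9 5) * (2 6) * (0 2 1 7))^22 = (0 1 9 8)(2 7 6 4)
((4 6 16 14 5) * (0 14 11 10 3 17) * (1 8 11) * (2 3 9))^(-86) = (0 3 9 11 1 6 5)(2 10 8 16 4 14 17)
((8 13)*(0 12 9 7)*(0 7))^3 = (8 13)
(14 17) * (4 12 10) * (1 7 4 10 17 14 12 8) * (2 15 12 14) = (1 7 4 8)(2 15 12 17 14) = [0, 7, 15, 3, 8, 5, 6, 4, 1, 9, 10, 11, 17, 13, 2, 12, 16, 14]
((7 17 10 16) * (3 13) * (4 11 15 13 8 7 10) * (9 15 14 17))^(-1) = (3 13 15 9 7 8)(4 17 14 11)(10 16)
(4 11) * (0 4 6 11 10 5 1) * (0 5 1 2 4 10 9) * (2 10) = [2, 5, 4, 3, 9, 10, 11, 7, 8, 0, 1, 6] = (0 2 4 9)(1 5 10)(6 11)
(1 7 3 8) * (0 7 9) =[7, 9, 2, 8, 4, 5, 6, 3, 1, 0] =(0 7 3 8 1 9)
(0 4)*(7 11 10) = (0 4)(7 11 10) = [4, 1, 2, 3, 0, 5, 6, 11, 8, 9, 7, 10]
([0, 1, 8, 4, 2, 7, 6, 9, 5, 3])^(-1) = [0, 1, 4, 9, 3, 8, 6, 5, 2, 7]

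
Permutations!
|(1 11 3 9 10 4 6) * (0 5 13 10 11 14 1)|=|(0 5 13 10 4 6)(1 14)(3 9 11)|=6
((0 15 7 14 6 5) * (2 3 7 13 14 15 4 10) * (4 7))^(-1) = ((0 7 15 13 14 6 5)(2 3 4 10))^(-1) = (0 5 6 14 13 15 7)(2 10 4 3)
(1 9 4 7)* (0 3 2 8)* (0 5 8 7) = [3, 9, 7, 2, 0, 8, 6, 1, 5, 4] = (0 3 2 7 1 9 4)(5 8)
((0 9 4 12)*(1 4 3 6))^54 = (0 4 6 9 12 1 3)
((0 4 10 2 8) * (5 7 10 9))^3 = (0 5 2 4 7 8 9 10)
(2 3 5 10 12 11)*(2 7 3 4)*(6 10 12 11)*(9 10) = [0, 1, 4, 5, 2, 12, 9, 3, 8, 10, 11, 7, 6] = (2 4)(3 5 12 6 9 10 11 7)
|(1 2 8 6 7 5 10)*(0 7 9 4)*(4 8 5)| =12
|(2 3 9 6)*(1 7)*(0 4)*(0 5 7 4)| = 4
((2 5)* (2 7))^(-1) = ((2 5 7))^(-1) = (2 7 5)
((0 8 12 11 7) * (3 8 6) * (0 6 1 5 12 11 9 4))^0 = (12) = ((0 1 5 12 9 4)(3 8 11 7 6))^0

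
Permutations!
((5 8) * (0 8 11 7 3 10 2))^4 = (0 7)(2 11)(3 8)(5 10)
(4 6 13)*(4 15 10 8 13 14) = (4 6 14)(8 13 15 10) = [0, 1, 2, 3, 6, 5, 14, 7, 13, 9, 8, 11, 12, 15, 4, 10]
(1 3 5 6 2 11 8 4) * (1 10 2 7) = (1 3 5 6 7)(2 11 8 4 10) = [0, 3, 11, 5, 10, 6, 7, 1, 4, 9, 2, 8]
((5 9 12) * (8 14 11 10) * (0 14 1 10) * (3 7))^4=((0 14 11)(1 10 8)(3 7)(5 9 12))^4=(0 14 11)(1 10 8)(5 9 12)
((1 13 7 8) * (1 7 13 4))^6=((13)(1 4)(7 8))^6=(13)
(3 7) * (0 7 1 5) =[7, 5, 2, 1, 4, 0, 6, 3] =(0 7 3 1 5)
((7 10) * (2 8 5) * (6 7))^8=((2 8 5)(6 7 10))^8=(2 5 8)(6 10 7)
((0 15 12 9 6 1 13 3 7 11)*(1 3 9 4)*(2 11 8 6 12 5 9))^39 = ((0 15 5 9 12 4 1 13 2 11)(3 7 8 6))^39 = (0 11 2 13 1 4 12 9 5 15)(3 6 8 7)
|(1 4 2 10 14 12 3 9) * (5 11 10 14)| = |(1 4 2 14 12 3 9)(5 11 10)| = 21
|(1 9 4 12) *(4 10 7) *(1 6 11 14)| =|(1 9 10 7 4 12 6 11 14)| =9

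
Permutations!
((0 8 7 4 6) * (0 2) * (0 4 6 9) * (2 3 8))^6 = ((0 2 4 9)(3 8 7 6))^6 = (0 4)(2 9)(3 7)(6 8)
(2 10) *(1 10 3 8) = (1 10 2 3 8) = [0, 10, 3, 8, 4, 5, 6, 7, 1, 9, 2]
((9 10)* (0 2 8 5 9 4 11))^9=(0 2 8 5 9 10 4 11)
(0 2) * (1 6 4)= (0 2)(1 6 4)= [2, 6, 0, 3, 1, 5, 4]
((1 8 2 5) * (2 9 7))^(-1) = (1 5 2 7 9 8)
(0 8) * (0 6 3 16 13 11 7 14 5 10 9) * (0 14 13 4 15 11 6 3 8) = (3 16 4 15 11 7 13 6 8)(5 10 9 14) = [0, 1, 2, 16, 15, 10, 8, 13, 3, 14, 9, 7, 12, 6, 5, 11, 4]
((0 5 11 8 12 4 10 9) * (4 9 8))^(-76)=(0 10)(4 9)(5 8)(11 12)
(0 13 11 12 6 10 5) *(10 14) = (0 13 11 12 6 14 10 5) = [13, 1, 2, 3, 4, 0, 14, 7, 8, 9, 5, 12, 6, 11, 10]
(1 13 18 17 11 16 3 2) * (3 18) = (1 13 3 2)(11 16 18 17) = [0, 13, 1, 2, 4, 5, 6, 7, 8, 9, 10, 16, 12, 3, 14, 15, 18, 11, 17]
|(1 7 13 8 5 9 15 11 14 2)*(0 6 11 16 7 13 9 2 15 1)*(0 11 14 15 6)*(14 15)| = |(1 13 8 5 2 11 14 6 15 16 7 9)| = 12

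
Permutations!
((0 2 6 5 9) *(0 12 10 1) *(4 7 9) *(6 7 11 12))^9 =(0 10 11 5 9 2 1 12 4 6 7)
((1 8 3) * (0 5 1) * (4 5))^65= (0 3 8 1 5 4)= ((0 4 5 1 8 3))^65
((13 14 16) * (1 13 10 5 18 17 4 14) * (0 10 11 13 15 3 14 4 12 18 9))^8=(1 15 3 14 16 11 13)(12 17 18)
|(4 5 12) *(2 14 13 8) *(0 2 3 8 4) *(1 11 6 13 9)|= |(0 2 14 9 1 11 6 13 4 5 12)(3 8)|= 22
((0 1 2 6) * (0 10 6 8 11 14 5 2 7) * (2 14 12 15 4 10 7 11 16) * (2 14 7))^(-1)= ((0 1 11 12 15 4 10 6 2 8 16 14 5 7))^(-1)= (0 7 5 14 16 8 2 6 10 4 15 12 11 1)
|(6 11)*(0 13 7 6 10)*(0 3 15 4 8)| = 10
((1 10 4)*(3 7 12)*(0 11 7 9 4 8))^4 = ((0 11 7 12 3 9 4 1 10 8))^4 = (0 3 10 7 4)(1 11 9 8 12)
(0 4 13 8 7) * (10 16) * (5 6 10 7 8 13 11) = (0 4 11 5 6 10 16 7) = [4, 1, 2, 3, 11, 6, 10, 0, 8, 9, 16, 5, 12, 13, 14, 15, 7]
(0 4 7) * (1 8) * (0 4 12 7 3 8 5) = [12, 5, 2, 8, 3, 0, 6, 4, 1, 9, 10, 11, 7] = (0 12 7 4 3 8 1 5)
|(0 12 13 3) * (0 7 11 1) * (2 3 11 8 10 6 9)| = |(0 12 13 11 1)(2 3 7 8 10 6 9)| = 35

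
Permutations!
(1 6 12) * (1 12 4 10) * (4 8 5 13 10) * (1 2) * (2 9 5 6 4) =[0, 4, 1, 3, 2, 13, 8, 7, 6, 5, 9, 11, 12, 10] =(1 4 2)(5 13 10 9)(6 8)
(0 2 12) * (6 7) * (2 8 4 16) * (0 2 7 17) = (0 8 4 16 7 6 17)(2 12) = [8, 1, 12, 3, 16, 5, 17, 6, 4, 9, 10, 11, 2, 13, 14, 15, 7, 0]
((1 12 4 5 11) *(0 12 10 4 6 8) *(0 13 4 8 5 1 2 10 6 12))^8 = (1 4 13 8 10 2 11 5 6)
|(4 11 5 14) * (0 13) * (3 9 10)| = 12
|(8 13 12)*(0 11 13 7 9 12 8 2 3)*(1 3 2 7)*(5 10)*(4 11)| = 42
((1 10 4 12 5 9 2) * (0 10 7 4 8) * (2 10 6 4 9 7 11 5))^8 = ((0 6 4 12 2 1 11 5 7 9 10 8))^8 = (0 7 2)(1 6 9)(4 10 11)(5 12 8)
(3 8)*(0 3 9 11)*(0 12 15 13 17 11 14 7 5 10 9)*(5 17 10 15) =(0 3 8)(5 15 13 10 9 14 7 17 11 12) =[3, 1, 2, 8, 4, 15, 6, 17, 0, 14, 9, 12, 5, 10, 7, 13, 16, 11]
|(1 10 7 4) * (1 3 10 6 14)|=|(1 6 14)(3 10 7 4)|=12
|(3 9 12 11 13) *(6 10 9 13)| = |(3 13)(6 10 9 12 11)| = 10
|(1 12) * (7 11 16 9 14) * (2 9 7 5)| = |(1 12)(2 9 14 5)(7 11 16)| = 12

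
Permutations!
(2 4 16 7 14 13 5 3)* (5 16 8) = (2 4 8 5 3)(7 14 13 16) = [0, 1, 4, 2, 8, 3, 6, 14, 5, 9, 10, 11, 12, 16, 13, 15, 7]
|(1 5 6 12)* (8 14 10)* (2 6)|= |(1 5 2 6 12)(8 14 10)|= 15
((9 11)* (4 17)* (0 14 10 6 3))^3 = (0 6 14 3 10)(4 17)(9 11) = ((0 14 10 6 3)(4 17)(9 11))^3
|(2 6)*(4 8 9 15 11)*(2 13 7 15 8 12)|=|(2 6 13 7 15 11 4 12)(8 9)|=8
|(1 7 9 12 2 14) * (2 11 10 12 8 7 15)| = 12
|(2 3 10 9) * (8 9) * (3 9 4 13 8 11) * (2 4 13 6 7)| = 30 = |(2 9 4 6 7)(3 10 11)(8 13)|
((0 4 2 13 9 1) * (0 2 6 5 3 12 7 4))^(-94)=((1 2 13 9)(3 12 7 4 6 5))^(-94)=(1 13)(2 9)(3 7 6)(4 5 12)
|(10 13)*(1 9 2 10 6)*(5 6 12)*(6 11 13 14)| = 12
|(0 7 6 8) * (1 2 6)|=|(0 7 1 2 6 8)|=6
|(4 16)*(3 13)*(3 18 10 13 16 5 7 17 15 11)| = |(3 16 4 5 7 17 15 11)(10 13 18)| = 24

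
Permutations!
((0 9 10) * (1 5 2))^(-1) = ((0 9 10)(1 5 2))^(-1) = (0 10 9)(1 2 5)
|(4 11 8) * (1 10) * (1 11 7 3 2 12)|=9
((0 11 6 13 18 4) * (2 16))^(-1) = (0 4 18 13 6 11)(2 16) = ((0 11 6 13 18 4)(2 16))^(-1)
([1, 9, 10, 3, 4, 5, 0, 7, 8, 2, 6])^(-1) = (0 6 10 2 9 1)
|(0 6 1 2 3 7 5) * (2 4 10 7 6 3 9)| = |(0 3 6 1 4 10 7 5)(2 9)| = 8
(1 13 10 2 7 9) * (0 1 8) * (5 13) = [1, 5, 7, 3, 4, 13, 6, 9, 0, 8, 2, 11, 12, 10] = (0 1 5 13 10 2 7 9 8)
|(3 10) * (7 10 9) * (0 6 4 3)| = 7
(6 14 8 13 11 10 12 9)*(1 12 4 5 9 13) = (1 12 13 11 10 4 5 9 6 14 8) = [0, 12, 2, 3, 5, 9, 14, 7, 1, 6, 4, 10, 13, 11, 8]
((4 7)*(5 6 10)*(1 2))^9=((1 2)(4 7)(5 6 10))^9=(10)(1 2)(4 7)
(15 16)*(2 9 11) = (2 9 11)(15 16) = [0, 1, 9, 3, 4, 5, 6, 7, 8, 11, 10, 2, 12, 13, 14, 16, 15]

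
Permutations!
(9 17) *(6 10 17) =(6 10 17 9) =[0, 1, 2, 3, 4, 5, 10, 7, 8, 6, 17, 11, 12, 13, 14, 15, 16, 9]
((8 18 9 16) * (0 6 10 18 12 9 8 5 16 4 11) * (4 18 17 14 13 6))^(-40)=(18)(0 11 4)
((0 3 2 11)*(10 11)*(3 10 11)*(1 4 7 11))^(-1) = (0 11 7 4 1 2 3 10)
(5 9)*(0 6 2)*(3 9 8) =(0 6 2)(3 9 5 8) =[6, 1, 0, 9, 4, 8, 2, 7, 3, 5]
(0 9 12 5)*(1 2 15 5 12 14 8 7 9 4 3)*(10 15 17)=(0 4 3 1 2 17 10 15 5)(7 9 14 8)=[4, 2, 17, 1, 3, 0, 6, 9, 7, 14, 15, 11, 12, 13, 8, 5, 16, 10]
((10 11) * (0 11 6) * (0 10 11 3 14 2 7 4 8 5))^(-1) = ((0 3 14 2 7 4 8 5)(6 10))^(-1) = (0 5 8 4 7 2 14 3)(6 10)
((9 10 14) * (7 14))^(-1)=(7 10 9 14)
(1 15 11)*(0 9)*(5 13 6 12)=(0 9)(1 15 11)(5 13 6 12)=[9, 15, 2, 3, 4, 13, 12, 7, 8, 0, 10, 1, 5, 6, 14, 11]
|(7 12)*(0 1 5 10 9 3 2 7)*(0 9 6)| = 5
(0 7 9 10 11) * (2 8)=(0 7 9 10 11)(2 8)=[7, 1, 8, 3, 4, 5, 6, 9, 2, 10, 11, 0]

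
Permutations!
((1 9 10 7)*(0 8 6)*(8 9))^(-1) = (0 6 8 1 7 10 9)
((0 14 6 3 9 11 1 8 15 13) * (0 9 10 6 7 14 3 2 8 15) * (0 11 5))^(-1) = (0 5 9 13 15 1 11 8 2 6 10 3)(7 14) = ((0 3 10 6 2 8 11 1 15 13 9 5)(7 14))^(-1)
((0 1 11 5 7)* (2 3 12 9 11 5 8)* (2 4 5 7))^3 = (2 9 4 3 11 5 12 8)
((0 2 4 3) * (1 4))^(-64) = ((0 2 1 4 3))^(-64) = (0 2 1 4 3)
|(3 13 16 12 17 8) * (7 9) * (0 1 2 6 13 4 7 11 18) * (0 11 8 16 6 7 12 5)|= |(0 1 2 7 9 8 3 4 12 17 16 5)(6 13)(11 18)|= 12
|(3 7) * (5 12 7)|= |(3 5 12 7)|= 4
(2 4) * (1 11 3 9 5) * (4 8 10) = [0, 11, 8, 9, 2, 1, 6, 7, 10, 5, 4, 3] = (1 11 3 9 5)(2 8 10 4)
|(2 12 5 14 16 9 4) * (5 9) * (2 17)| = |(2 12 9 4 17)(5 14 16)| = 15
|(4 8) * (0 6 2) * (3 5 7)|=6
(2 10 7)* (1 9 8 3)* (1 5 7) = (1 9 8 3 5 7 2 10) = [0, 9, 10, 5, 4, 7, 6, 2, 3, 8, 1]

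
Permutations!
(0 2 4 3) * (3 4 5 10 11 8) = [2, 1, 5, 0, 4, 10, 6, 7, 3, 9, 11, 8] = (0 2 5 10 11 8 3)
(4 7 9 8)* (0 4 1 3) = (0 4 7 9 8 1 3) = [4, 3, 2, 0, 7, 5, 6, 9, 1, 8]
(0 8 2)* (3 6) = (0 8 2)(3 6) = [8, 1, 0, 6, 4, 5, 3, 7, 2]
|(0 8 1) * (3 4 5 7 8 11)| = 8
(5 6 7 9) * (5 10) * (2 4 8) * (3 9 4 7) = [0, 1, 7, 9, 8, 6, 3, 4, 2, 10, 5] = (2 7 4 8)(3 9 10 5 6)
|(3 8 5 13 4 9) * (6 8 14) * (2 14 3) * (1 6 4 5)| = |(1 6 8)(2 14 4 9)(5 13)| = 12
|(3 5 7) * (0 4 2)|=|(0 4 2)(3 5 7)|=3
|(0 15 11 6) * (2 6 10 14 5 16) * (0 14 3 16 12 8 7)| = 13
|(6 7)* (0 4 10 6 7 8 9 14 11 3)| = |(0 4 10 6 8 9 14 11 3)| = 9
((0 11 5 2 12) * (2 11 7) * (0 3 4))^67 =((0 7 2 12 3 4)(5 11))^67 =(0 7 2 12 3 4)(5 11)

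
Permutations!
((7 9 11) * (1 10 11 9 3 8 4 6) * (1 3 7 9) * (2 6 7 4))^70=(1 11)(2 3)(6 8)(9 10)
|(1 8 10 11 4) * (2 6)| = |(1 8 10 11 4)(2 6)| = 10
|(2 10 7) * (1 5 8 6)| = 12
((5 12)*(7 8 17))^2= (7 17 8)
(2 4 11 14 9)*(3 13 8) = (2 4 11 14 9)(3 13 8) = [0, 1, 4, 13, 11, 5, 6, 7, 3, 2, 10, 14, 12, 8, 9]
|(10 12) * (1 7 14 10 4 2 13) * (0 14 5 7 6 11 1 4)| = 12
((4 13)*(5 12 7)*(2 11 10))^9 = ((2 11 10)(4 13)(5 12 7))^9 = (4 13)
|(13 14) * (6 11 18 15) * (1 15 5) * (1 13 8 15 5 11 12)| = |(1 5 13 14 8 15 6 12)(11 18)| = 8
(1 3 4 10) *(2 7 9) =(1 3 4 10)(2 7 9) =[0, 3, 7, 4, 10, 5, 6, 9, 8, 2, 1]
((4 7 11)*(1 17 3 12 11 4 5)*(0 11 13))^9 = (0 11 5 1 17 3 12 13)(4 7)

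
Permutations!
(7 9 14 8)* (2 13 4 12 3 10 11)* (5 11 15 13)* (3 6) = (2 5 11)(3 10 15 13 4 12 6)(7 9 14 8) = [0, 1, 5, 10, 12, 11, 3, 9, 7, 14, 15, 2, 6, 4, 8, 13]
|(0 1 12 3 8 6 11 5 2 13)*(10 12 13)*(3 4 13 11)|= 9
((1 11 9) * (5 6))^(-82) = ((1 11 9)(5 6))^(-82) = (1 9 11)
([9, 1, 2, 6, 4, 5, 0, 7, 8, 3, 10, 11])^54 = [3, 1, 2, 0, 4, 5, 9, 7, 8, 6, 10, 11]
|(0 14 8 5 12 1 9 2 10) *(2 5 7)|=12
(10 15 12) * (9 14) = [0, 1, 2, 3, 4, 5, 6, 7, 8, 14, 15, 11, 10, 13, 9, 12] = (9 14)(10 15 12)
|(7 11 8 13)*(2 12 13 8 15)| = |(2 12 13 7 11 15)| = 6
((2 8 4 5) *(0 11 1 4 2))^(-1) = (0 5 4 1 11)(2 8)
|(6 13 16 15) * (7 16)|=|(6 13 7 16 15)|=5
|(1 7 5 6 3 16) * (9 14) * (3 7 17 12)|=30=|(1 17 12 3 16)(5 6 7)(9 14)|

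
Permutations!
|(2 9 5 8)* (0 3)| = |(0 3)(2 9 5 8)| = 4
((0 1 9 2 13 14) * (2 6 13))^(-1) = (0 14 13 6 9 1) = ((0 1 9 6 13 14))^(-1)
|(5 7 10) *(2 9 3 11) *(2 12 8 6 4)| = 24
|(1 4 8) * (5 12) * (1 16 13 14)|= |(1 4 8 16 13 14)(5 12)|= 6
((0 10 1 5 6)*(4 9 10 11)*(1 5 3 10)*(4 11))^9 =((11)(0 4 9 1 3 10 5 6))^9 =(11)(0 4 9 1 3 10 5 6)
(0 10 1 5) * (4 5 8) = (0 10 1 8 4 5) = [10, 8, 2, 3, 5, 0, 6, 7, 4, 9, 1]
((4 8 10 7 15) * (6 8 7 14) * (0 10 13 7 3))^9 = (0 3 4 15 7 13 8 6 14 10) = ((0 10 14 6 8 13 7 15 4 3))^9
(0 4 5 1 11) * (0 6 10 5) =(0 4)(1 11 6 10 5) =[4, 11, 2, 3, 0, 1, 10, 7, 8, 9, 5, 6]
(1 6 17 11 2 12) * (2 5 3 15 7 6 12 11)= [0, 12, 11, 15, 4, 3, 17, 6, 8, 9, 10, 5, 1, 13, 14, 7, 16, 2]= (1 12)(2 11 5 3 15 7 6 17)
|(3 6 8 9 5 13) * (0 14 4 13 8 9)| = 9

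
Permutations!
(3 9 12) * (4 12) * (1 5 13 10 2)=[0, 5, 1, 9, 12, 13, 6, 7, 8, 4, 2, 11, 3, 10]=(1 5 13 10 2)(3 9 4 12)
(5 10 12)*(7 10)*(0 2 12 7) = (0 2 12 5)(7 10) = [2, 1, 12, 3, 4, 0, 6, 10, 8, 9, 7, 11, 5]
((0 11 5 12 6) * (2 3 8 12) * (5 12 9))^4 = (12)(2 5 9 8 3)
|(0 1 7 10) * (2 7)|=|(0 1 2 7 10)|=5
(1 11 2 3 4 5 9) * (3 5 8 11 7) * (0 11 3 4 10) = (0 11 2 5 9 1 7 4 8 3 10) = [11, 7, 5, 10, 8, 9, 6, 4, 3, 1, 0, 2]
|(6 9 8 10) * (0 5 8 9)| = |(0 5 8 10 6)| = 5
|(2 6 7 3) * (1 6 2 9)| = |(1 6 7 3 9)| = 5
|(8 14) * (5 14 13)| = 4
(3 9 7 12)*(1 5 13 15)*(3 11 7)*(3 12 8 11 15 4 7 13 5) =[0, 3, 2, 9, 7, 5, 6, 8, 11, 12, 10, 13, 15, 4, 14, 1] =(1 3 9 12 15)(4 7 8 11 13)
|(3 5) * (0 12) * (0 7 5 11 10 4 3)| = 4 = |(0 12 7 5)(3 11 10 4)|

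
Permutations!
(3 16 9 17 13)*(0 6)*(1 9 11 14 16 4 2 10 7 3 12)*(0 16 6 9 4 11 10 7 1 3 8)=(0 9 17 13 12 3 11 14 6 16 10 1 4 2 7 8)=[9, 4, 7, 11, 2, 5, 16, 8, 0, 17, 1, 14, 3, 12, 6, 15, 10, 13]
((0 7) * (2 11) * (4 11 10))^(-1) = ((0 7)(2 10 4 11))^(-1) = (0 7)(2 11 4 10)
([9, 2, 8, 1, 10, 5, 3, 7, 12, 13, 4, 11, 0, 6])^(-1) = (0 12 8 2 1 3 6 13 9)(4 10)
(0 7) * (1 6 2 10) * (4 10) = [7, 6, 4, 3, 10, 5, 2, 0, 8, 9, 1] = (0 7)(1 6 2 4 10)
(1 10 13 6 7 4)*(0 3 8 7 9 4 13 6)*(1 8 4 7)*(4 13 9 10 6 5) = [3, 6, 2, 13, 8, 4, 10, 9, 1, 7, 5, 11, 12, 0] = (0 3 13)(1 6 10 5 4 8)(7 9)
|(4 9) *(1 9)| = 3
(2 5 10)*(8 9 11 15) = (2 5 10)(8 9 11 15) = [0, 1, 5, 3, 4, 10, 6, 7, 9, 11, 2, 15, 12, 13, 14, 8]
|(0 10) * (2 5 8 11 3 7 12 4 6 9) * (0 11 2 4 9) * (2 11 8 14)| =30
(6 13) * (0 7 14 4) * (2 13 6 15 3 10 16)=[7, 1, 13, 10, 0, 5, 6, 14, 8, 9, 16, 11, 12, 15, 4, 3, 2]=(0 7 14 4)(2 13 15 3 10 16)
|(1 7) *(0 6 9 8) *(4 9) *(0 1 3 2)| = |(0 6 4 9 8 1 7 3 2)| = 9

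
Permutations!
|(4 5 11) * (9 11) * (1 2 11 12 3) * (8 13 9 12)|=|(1 2 11 4 5 12 3)(8 13 9)|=21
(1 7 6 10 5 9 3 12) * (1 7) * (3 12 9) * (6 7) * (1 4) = (1 4)(3 9 12 6 10 5) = [0, 4, 2, 9, 1, 3, 10, 7, 8, 12, 5, 11, 6]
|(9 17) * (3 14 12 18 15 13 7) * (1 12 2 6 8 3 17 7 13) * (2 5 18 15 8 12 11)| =|(1 11 2 6 12 15)(3 14 5 18 8)(7 17 9)| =30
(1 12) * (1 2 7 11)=(1 12 2 7 11)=[0, 12, 7, 3, 4, 5, 6, 11, 8, 9, 10, 1, 2]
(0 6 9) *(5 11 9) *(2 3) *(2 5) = [6, 1, 3, 5, 4, 11, 2, 7, 8, 0, 10, 9] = (0 6 2 3 5 11 9)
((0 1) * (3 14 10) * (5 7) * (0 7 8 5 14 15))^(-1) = (0 15 3 10 14 7 1)(5 8)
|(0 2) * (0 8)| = |(0 2 8)| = 3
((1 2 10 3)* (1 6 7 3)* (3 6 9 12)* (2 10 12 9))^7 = (1 10)(2 12 3)(6 7) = ((1 10)(2 12 3)(6 7))^7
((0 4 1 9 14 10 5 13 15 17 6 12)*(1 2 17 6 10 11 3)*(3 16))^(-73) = ((0 4 2 17 10 5 13 15 6 12)(1 9 14 11 16 3))^(-73) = (0 15 10 4 6 5 2 12 13 17)(1 3 16 11 14 9)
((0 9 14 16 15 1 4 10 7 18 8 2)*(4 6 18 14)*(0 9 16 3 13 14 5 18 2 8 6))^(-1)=((0 16 15 1)(2 9 4 10 7 5 18 6)(3 13 14))^(-1)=(0 1 15 16)(2 6 18 5 7 10 4 9)(3 14 13)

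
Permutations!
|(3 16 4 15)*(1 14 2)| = |(1 14 2)(3 16 4 15)| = 12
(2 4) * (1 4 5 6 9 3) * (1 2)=(1 4)(2 5 6 9 3)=[0, 4, 5, 2, 1, 6, 9, 7, 8, 3]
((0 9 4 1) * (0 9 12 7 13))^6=((0 12 7 13)(1 9 4))^6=(0 7)(12 13)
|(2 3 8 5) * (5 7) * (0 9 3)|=|(0 9 3 8 7 5 2)|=7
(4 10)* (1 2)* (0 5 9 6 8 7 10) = (0 5 9 6 8 7 10 4)(1 2) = [5, 2, 1, 3, 0, 9, 8, 10, 7, 6, 4]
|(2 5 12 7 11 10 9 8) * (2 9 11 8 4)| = 14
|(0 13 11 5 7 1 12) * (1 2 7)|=|(0 13 11 5 1 12)(2 7)|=6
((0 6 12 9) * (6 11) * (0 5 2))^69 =((0 11 6 12 9 5 2))^69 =(0 2 5 9 12 6 11)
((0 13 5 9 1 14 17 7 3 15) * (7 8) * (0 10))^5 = (0 14 15 9 7 13 17 10 1 3 5 8)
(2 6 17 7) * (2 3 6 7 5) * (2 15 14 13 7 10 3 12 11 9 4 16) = (2 10 3 6 17 5 15 14 13 7 12 11 9 4 16) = [0, 1, 10, 6, 16, 15, 17, 12, 8, 4, 3, 9, 11, 7, 13, 14, 2, 5]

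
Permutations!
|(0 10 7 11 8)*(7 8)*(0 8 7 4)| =|(0 10 7 11 4)| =5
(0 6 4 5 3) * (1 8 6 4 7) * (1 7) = (0 4 5 3)(1 8 6) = [4, 8, 2, 0, 5, 3, 1, 7, 6]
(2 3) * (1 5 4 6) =(1 5 4 6)(2 3) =[0, 5, 3, 2, 6, 4, 1]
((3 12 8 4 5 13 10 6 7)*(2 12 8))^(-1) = ((2 12)(3 8 4 5 13 10 6 7))^(-1) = (2 12)(3 7 6 10 13 5 4 8)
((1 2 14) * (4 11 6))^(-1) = (1 14 2)(4 6 11)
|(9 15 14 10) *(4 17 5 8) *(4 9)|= |(4 17 5 8 9 15 14 10)|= 8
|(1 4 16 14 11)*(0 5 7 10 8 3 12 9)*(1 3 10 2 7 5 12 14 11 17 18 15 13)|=|(0 12 9)(1 4 16 11 3 14 17 18 15 13)(2 7)(8 10)|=30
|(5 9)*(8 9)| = 3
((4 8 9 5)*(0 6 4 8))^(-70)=((0 6 4)(5 8 9))^(-70)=(0 4 6)(5 9 8)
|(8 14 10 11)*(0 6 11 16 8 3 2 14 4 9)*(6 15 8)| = 35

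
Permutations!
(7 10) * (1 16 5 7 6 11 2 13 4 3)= (1 16 5 7 10 6 11 2 13 4 3)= [0, 16, 13, 1, 3, 7, 11, 10, 8, 9, 6, 2, 12, 4, 14, 15, 5]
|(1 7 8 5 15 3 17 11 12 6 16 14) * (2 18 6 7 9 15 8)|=|(1 9 15 3 17 11 12 7 2 18 6 16 14)(5 8)|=26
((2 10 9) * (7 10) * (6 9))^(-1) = (2 9 6 10 7)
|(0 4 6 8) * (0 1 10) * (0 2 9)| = |(0 4 6 8 1 10 2 9)| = 8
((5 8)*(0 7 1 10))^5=(0 7 1 10)(5 8)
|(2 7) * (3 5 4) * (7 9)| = |(2 9 7)(3 5 4)| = 3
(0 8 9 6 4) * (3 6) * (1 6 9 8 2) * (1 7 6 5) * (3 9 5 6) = (9)(0 2 7 3 5 1 6 4) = [2, 6, 7, 5, 0, 1, 4, 3, 8, 9]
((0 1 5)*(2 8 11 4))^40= (11)(0 1 5)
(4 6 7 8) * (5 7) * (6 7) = (4 7 8)(5 6) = [0, 1, 2, 3, 7, 6, 5, 8, 4]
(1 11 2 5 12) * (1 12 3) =(12)(1 11 2 5 3) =[0, 11, 5, 1, 4, 3, 6, 7, 8, 9, 10, 2, 12]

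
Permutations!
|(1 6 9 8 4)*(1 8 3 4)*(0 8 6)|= |(0 8 1)(3 4 6 9)|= 12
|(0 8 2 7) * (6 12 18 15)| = |(0 8 2 7)(6 12 18 15)| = 4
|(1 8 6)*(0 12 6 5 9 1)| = |(0 12 6)(1 8 5 9)| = 12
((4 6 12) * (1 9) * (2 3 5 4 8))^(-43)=(1 9)(2 8 12 6 4 5 3)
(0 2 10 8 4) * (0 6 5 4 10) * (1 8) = [2, 8, 0, 3, 6, 4, 5, 7, 10, 9, 1] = (0 2)(1 8 10)(4 6 5)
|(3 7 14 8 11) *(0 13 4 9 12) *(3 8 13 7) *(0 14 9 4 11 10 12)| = |(0 7 9)(8 10 12 14 13 11)| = 6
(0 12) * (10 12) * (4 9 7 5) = (0 10 12)(4 9 7 5) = [10, 1, 2, 3, 9, 4, 6, 5, 8, 7, 12, 11, 0]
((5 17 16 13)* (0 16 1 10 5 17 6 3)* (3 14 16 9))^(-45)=((0 9 3)(1 10 5 6 14 16 13 17))^(-45)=(1 6 13 10 14 17 5 16)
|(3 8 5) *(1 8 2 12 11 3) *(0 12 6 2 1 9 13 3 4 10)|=30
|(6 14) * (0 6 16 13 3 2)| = |(0 6 14 16 13 3 2)| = 7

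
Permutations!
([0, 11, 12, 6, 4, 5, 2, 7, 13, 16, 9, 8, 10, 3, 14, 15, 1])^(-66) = (16)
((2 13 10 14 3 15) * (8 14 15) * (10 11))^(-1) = (2 15 10 11 13)(3 14 8)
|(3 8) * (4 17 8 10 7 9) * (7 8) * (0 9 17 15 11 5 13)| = 42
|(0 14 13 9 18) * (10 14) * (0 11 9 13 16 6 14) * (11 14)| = |(0 10)(6 11 9 18 14 16)| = 6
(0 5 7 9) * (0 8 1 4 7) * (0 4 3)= (0 5 4 7 9 8 1 3)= [5, 3, 2, 0, 7, 4, 6, 9, 1, 8]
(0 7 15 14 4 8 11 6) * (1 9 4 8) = [7, 9, 2, 3, 1, 5, 0, 15, 11, 4, 10, 6, 12, 13, 8, 14] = (0 7 15 14 8 11 6)(1 9 4)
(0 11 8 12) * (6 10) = (0 11 8 12)(6 10) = [11, 1, 2, 3, 4, 5, 10, 7, 12, 9, 6, 8, 0]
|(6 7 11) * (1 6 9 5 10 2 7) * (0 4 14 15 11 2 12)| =|(0 4 14 15 11 9 5 10 12)(1 6)(2 7)| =18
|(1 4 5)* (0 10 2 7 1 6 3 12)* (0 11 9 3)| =|(0 10 2 7 1 4 5 6)(3 12 11 9)| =8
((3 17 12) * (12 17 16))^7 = ((17)(3 16 12))^7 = (17)(3 16 12)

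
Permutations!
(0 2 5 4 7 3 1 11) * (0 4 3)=(0 2 5 3 1 11 4 7)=[2, 11, 5, 1, 7, 3, 6, 0, 8, 9, 10, 4]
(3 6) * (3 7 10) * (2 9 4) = (2 9 4)(3 6 7 10) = [0, 1, 9, 6, 2, 5, 7, 10, 8, 4, 3]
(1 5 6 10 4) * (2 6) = (1 5 2 6 10 4) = [0, 5, 6, 3, 1, 2, 10, 7, 8, 9, 4]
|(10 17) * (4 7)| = 2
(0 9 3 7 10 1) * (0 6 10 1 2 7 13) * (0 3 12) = (0 9 12)(1 6 10 2 7)(3 13) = [9, 6, 7, 13, 4, 5, 10, 1, 8, 12, 2, 11, 0, 3]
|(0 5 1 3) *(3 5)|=2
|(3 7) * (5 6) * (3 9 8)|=4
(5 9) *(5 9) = [0, 1, 2, 3, 4, 5, 6, 7, 8, 9] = (9)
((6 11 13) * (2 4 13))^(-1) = (2 11 6 13 4)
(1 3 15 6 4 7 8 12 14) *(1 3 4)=(1 4 7 8 12 14 3 15 6)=[0, 4, 2, 15, 7, 5, 1, 8, 12, 9, 10, 11, 14, 13, 3, 6]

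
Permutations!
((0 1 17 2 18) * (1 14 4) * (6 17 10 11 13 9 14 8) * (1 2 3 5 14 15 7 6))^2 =((0 8 1 10 11 13 9 15 7 6 17 3 5 14 4 2 18))^2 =(0 1 11 9 7 17 5 4 18 8 10 13 15 6 3 14 2)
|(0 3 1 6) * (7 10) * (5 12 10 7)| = |(0 3 1 6)(5 12 10)| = 12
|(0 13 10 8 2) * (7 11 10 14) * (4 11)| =9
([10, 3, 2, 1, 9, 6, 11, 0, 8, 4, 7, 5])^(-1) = (0 7 10)(1 3)(4 9)(5 11 6)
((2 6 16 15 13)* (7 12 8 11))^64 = ((2 6 16 15 13)(7 12 8 11))^64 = (2 13 15 16 6)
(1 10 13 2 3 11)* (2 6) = (1 10 13 6 2 3 11) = [0, 10, 3, 11, 4, 5, 2, 7, 8, 9, 13, 1, 12, 6]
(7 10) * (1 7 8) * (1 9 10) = (1 7)(8 9 10) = [0, 7, 2, 3, 4, 5, 6, 1, 9, 10, 8]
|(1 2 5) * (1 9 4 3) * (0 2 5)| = |(0 2)(1 5 9 4 3)| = 10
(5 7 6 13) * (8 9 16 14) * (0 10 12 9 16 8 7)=(0 10 12 9 8 16 14 7 6 13 5)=[10, 1, 2, 3, 4, 0, 13, 6, 16, 8, 12, 11, 9, 5, 7, 15, 14]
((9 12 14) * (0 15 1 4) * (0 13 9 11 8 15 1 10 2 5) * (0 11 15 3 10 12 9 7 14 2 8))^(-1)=((0 1 4 13 7 14 15 12 2 5 11)(3 10 8))^(-1)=(0 11 5 2 12 15 14 7 13 4 1)(3 8 10)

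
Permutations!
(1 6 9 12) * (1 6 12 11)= (1 12 6 9 11)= [0, 12, 2, 3, 4, 5, 9, 7, 8, 11, 10, 1, 6]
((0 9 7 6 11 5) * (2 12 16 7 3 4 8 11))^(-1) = (0 5 11 8 4 3 9)(2 6 7 16 12)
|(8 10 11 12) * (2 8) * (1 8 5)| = |(1 8 10 11 12 2 5)| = 7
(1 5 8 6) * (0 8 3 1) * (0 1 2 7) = (0 8 6 1 5 3 2 7) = [8, 5, 7, 2, 4, 3, 1, 0, 6]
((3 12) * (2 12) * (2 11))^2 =(2 3)(11 12)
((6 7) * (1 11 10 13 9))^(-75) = (13)(6 7)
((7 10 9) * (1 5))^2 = (7 9 10)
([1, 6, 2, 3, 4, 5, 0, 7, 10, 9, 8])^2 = [6, 0, 2, 3, 4, 5, 1, 7, 8, 9, 10]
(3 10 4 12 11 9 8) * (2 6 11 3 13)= (2 6 11 9 8 13)(3 10 4 12)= [0, 1, 6, 10, 12, 5, 11, 7, 13, 8, 4, 9, 3, 2]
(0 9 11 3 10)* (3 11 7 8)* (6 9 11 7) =(0 11 7 8 3 10)(6 9) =[11, 1, 2, 10, 4, 5, 9, 8, 3, 6, 0, 7]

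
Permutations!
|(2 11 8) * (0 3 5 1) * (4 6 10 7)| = |(0 3 5 1)(2 11 8)(4 6 10 7)| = 12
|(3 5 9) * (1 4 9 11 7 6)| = |(1 4 9 3 5 11 7 6)| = 8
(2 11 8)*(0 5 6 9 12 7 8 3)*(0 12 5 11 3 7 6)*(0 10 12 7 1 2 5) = (0 11 1 2 3 7 8 5 10 12 6 9) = [11, 2, 3, 7, 4, 10, 9, 8, 5, 0, 12, 1, 6]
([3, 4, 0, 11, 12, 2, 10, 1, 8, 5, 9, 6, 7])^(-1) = [2, 7, 5, 0, 1, 9, 11, 12, 8, 10, 6, 3, 4]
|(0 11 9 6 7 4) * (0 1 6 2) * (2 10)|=|(0 11 9 10 2)(1 6 7 4)|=20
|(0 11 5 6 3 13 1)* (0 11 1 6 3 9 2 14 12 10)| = 12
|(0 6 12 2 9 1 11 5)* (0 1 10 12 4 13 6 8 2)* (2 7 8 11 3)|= |(0 11 5 1 3 2 9 10 12)(4 13 6)(7 8)|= 18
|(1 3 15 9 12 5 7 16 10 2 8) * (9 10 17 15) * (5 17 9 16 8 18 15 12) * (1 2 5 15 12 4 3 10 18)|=|(1 10 5 7 8 2)(3 16 9 15 18 12 17 4)|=24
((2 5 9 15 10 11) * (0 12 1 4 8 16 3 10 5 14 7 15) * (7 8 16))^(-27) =(0 4 10 14 15)(1 3 2 7 9)(5 12 16 11 8)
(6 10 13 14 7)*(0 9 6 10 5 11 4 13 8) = [9, 1, 2, 3, 13, 11, 5, 10, 0, 6, 8, 4, 12, 14, 7] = (0 9 6 5 11 4 13 14 7 10 8)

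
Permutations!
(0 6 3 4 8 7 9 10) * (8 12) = [6, 1, 2, 4, 12, 5, 3, 9, 7, 10, 0, 11, 8] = (0 6 3 4 12 8 7 9 10)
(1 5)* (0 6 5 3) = (0 6 5 1 3) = [6, 3, 2, 0, 4, 1, 5]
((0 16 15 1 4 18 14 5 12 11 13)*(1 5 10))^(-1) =(0 13 11 12 5 15 16)(1 10 14 18 4)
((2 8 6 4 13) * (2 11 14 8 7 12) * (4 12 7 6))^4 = ((2 6 12)(4 13 11 14 8))^4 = (2 6 12)(4 8 14 11 13)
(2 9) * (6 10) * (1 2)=(1 2 9)(6 10)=[0, 2, 9, 3, 4, 5, 10, 7, 8, 1, 6]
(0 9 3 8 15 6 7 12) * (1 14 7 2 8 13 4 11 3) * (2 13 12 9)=[2, 14, 8, 12, 11, 5, 13, 9, 15, 1, 10, 3, 0, 4, 7, 6]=(0 2 8 15 6 13 4 11 3 12)(1 14 7 9)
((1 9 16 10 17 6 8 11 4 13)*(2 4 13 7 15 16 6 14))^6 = (2 17 16 7)(4 14 10 15)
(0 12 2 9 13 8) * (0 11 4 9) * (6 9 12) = (0 6 9 13 8 11 4 12 2) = [6, 1, 0, 3, 12, 5, 9, 7, 11, 13, 10, 4, 2, 8]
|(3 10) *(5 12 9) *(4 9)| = 4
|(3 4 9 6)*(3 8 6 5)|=|(3 4 9 5)(6 8)|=4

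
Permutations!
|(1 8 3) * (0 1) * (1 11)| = |(0 11 1 8 3)| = 5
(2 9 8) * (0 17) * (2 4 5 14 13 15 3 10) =(0 17)(2 9 8 4 5 14 13 15 3 10) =[17, 1, 9, 10, 5, 14, 6, 7, 4, 8, 2, 11, 12, 15, 13, 3, 16, 0]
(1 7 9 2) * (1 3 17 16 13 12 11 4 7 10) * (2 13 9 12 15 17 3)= (1 10)(4 7 12 11)(9 13 15 17 16)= [0, 10, 2, 3, 7, 5, 6, 12, 8, 13, 1, 4, 11, 15, 14, 17, 9, 16]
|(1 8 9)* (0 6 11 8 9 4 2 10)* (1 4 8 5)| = 9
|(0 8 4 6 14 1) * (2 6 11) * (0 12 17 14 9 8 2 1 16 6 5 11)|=13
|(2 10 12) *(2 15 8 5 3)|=|(2 10 12 15 8 5 3)|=7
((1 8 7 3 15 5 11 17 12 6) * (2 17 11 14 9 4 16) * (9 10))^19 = (1 15 9 17 8 5 4 12 7 14 16 6 3 10 2)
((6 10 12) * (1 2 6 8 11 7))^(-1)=((1 2 6 10 12 8 11 7))^(-1)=(1 7 11 8 12 10 6 2)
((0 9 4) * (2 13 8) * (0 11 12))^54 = (13)(0 12 11 4 9)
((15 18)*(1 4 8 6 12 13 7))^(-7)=((1 4 8 6 12 13 7)(15 18))^(-7)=(15 18)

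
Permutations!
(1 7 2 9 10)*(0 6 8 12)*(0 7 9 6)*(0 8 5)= (0 8 12 7 2 6 5)(1 9 10)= [8, 9, 6, 3, 4, 0, 5, 2, 12, 10, 1, 11, 7]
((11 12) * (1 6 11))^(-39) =((1 6 11 12))^(-39) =(1 6 11 12)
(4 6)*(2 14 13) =(2 14 13)(4 6) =[0, 1, 14, 3, 6, 5, 4, 7, 8, 9, 10, 11, 12, 2, 13]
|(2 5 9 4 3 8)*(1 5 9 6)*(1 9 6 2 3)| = 6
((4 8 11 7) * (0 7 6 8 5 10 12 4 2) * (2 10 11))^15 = (0 5)(2 4)(6 10)(7 11)(8 12)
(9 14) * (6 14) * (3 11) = (3 11)(6 14 9) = [0, 1, 2, 11, 4, 5, 14, 7, 8, 6, 10, 3, 12, 13, 9]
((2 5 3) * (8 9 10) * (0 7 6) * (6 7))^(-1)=((0 6)(2 5 3)(8 9 10))^(-1)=(0 6)(2 3 5)(8 10 9)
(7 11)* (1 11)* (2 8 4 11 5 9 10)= (1 5 9 10 2 8 4 11 7)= [0, 5, 8, 3, 11, 9, 6, 1, 4, 10, 2, 7]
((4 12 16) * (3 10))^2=((3 10)(4 12 16))^2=(4 16 12)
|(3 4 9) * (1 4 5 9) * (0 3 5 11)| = |(0 3 11)(1 4)(5 9)| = 6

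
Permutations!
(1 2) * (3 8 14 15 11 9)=(1 2)(3 8 14 15 11 9)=[0, 2, 1, 8, 4, 5, 6, 7, 14, 3, 10, 9, 12, 13, 15, 11]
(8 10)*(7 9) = [0, 1, 2, 3, 4, 5, 6, 9, 10, 7, 8] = (7 9)(8 10)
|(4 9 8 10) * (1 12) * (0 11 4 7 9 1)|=20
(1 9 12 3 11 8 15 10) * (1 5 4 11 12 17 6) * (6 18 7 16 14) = [0, 9, 2, 12, 11, 4, 1, 16, 15, 17, 5, 8, 3, 13, 6, 10, 14, 18, 7] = (1 9 17 18 7 16 14 6)(3 12)(4 11 8 15 10 5)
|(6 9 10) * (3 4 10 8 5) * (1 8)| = 8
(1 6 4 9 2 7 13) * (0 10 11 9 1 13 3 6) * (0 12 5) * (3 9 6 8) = [10, 12, 7, 8, 1, 0, 4, 9, 3, 2, 11, 6, 5, 13] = (13)(0 10 11 6 4 1 12 5)(2 7 9)(3 8)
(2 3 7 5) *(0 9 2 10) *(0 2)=(0 9)(2 3 7 5 10)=[9, 1, 3, 7, 4, 10, 6, 5, 8, 0, 2]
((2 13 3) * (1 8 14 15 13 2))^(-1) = ((1 8 14 15 13 3))^(-1) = (1 3 13 15 14 8)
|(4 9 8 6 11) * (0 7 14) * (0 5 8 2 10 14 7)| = 9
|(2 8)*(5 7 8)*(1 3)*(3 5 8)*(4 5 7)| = |(1 7 3)(2 8)(4 5)| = 6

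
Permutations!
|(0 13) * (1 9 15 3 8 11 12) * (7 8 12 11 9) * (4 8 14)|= 18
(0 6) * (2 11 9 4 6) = (0 2 11 9 4 6) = [2, 1, 11, 3, 6, 5, 0, 7, 8, 4, 10, 9]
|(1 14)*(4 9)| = |(1 14)(4 9)| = 2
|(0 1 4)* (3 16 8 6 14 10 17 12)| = 24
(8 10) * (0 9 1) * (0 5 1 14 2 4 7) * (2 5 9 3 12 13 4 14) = (0 3 12 13 4 7)(1 9 2 14 5)(8 10) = [3, 9, 14, 12, 7, 1, 6, 0, 10, 2, 8, 11, 13, 4, 5]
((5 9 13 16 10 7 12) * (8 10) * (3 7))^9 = (16)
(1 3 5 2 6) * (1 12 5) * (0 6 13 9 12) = (0 6)(1 3)(2 13 9 12 5) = [6, 3, 13, 1, 4, 2, 0, 7, 8, 12, 10, 11, 5, 9]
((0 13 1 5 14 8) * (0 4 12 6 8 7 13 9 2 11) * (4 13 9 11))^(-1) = (0 11)(1 13 8 6 12 4 2 9 7 14 5)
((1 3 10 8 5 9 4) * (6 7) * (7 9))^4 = (1 5 4 8 9 10 6 3 7)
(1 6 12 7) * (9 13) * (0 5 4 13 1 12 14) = (0 5 4 13 9 1 6 14)(7 12) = [5, 6, 2, 3, 13, 4, 14, 12, 8, 1, 10, 11, 7, 9, 0]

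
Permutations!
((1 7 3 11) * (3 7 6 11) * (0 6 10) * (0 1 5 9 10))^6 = (0 1 10 9 5 11 6)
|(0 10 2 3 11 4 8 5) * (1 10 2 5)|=|(0 2 3 11 4 8 1 10 5)|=9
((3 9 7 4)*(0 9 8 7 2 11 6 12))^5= ((0 9 2 11 6 12)(3 8 7 4))^5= (0 12 6 11 2 9)(3 8 7 4)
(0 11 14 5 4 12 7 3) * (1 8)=(0 11 14 5 4 12 7 3)(1 8)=[11, 8, 2, 0, 12, 4, 6, 3, 1, 9, 10, 14, 7, 13, 5]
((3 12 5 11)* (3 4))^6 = (3 12 5 11 4)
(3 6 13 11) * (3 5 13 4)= [0, 1, 2, 6, 3, 13, 4, 7, 8, 9, 10, 5, 12, 11]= (3 6 4)(5 13 11)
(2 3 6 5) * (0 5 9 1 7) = (0 5 2 3 6 9 1 7) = [5, 7, 3, 6, 4, 2, 9, 0, 8, 1]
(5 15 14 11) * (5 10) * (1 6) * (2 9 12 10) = [0, 6, 9, 3, 4, 15, 1, 7, 8, 12, 5, 2, 10, 13, 11, 14] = (1 6)(2 9 12 10 5 15 14 11)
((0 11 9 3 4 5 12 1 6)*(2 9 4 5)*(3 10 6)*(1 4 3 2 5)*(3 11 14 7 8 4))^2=(0 7 4 12 1 9 6 14 8 5 3 2 10)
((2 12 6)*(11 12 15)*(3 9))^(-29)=(2 15 11 12 6)(3 9)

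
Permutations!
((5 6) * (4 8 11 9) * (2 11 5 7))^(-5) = ((2 11 9 4 8 5 6 7))^(-5) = (2 4 6 11 8 7 9 5)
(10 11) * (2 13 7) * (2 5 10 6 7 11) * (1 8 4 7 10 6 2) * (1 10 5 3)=(1 8 4 7 3)(2 13 11)(5 6)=[0, 8, 13, 1, 7, 6, 5, 3, 4, 9, 10, 2, 12, 11]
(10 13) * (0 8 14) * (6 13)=(0 8 14)(6 13 10)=[8, 1, 2, 3, 4, 5, 13, 7, 14, 9, 6, 11, 12, 10, 0]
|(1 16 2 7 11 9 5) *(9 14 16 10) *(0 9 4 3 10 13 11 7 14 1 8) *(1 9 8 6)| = |(0 8)(1 13 11 9 5 6)(2 14 16)(3 10 4)| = 6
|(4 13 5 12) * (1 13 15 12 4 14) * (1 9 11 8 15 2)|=30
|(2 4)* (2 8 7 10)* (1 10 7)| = |(1 10 2 4 8)| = 5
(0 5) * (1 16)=(0 5)(1 16)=[5, 16, 2, 3, 4, 0, 6, 7, 8, 9, 10, 11, 12, 13, 14, 15, 1]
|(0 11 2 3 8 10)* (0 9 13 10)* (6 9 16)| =5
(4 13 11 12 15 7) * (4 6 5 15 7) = (4 13 11 12 7 6 5 15) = [0, 1, 2, 3, 13, 15, 5, 6, 8, 9, 10, 12, 7, 11, 14, 4]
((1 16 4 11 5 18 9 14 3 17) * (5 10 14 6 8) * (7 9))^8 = (5 7 6)(8 18 9)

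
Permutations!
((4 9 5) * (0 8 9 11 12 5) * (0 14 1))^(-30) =((0 8 9 14 1)(4 11 12 5))^(-30) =(14)(4 12)(5 11)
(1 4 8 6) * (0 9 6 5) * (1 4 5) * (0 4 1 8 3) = (0 9 6 1 5 4 3) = [9, 5, 2, 0, 3, 4, 1, 7, 8, 6]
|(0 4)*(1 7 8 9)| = |(0 4)(1 7 8 9)| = 4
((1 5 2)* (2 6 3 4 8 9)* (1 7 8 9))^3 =((1 5 6 3 4 9 2 7 8))^3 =(1 3 2)(4 7 5)(6 9 8)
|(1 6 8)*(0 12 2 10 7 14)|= 6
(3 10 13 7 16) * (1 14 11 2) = (1 14 11 2)(3 10 13 7 16) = [0, 14, 1, 10, 4, 5, 6, 16, 8, 9, 13, 2, 12, 7, 11, 15, 3]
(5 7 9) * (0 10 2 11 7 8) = (0 10 2 11 7 9 5 8) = [10, 1, 11, 3, 4, 8, 6, 9, 0, 5, 2, 7]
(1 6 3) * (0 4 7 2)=(0 4 7 2)(1 6 3)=[4, 6, 0, 1, 7, 5, 3, 2]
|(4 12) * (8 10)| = 2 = |(4 12)(8 10)|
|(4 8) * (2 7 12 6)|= 4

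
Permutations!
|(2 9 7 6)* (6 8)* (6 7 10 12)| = |(2 9 10 12 6)(7 8)| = 10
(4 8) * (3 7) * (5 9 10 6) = (3 7)(4 8)(5 9 10 6) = [0, 1, 2, 7, 8, 9, 5, 3, 4, 10, 6]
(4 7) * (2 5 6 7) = [0, 1, 5, 3, 2, 6, 7, 4] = (2 5 6 7 4)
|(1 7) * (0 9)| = |(0 9)(1 7)| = 2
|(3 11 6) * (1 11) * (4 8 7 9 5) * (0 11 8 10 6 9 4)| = 28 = |(0 11 9 5)(1 8 7 4 10 6 3)|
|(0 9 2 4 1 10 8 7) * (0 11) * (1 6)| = 10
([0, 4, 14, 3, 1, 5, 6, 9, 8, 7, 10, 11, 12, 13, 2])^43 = (1 4)(2 14)(7 9)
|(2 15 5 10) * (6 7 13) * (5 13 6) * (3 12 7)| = 20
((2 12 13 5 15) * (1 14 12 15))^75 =(2 15)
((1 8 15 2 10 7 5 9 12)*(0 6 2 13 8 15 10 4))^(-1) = (0 4 2 6)(1 12 9 5 7 10 8 13 15)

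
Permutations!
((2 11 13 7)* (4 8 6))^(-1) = (2 7 13 11)(4 6 8)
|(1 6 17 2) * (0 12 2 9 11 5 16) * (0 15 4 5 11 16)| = |(0 12 2 1 6 17 9 16 15 4 5)| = 11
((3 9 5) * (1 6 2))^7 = ((1 6 2)(3 9 5))^7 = (1 6 2)(3 9 5)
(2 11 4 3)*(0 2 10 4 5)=(0 2 11 5)(3 10 4)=[2, 1, 11, 10, 3, 0, 6, 7, 8, 9, 4, 5]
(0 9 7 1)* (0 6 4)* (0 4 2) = (0 9 7 1 6 2) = [9, 6, 0, 3, 4, 5, 2, 1, 8, 7]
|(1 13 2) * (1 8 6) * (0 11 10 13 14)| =|(0 11 10 13 2 8 6 1 14)| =9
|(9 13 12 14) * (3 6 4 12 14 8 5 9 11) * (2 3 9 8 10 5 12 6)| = |(2 3)(4 6)(5 8 12 10)(9 13 14 11)| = 4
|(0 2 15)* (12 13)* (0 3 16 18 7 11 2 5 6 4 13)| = 42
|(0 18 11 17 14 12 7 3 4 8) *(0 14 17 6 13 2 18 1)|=|(0 1)(2 18 11 6 13)(3 4 8 14 12 7)|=30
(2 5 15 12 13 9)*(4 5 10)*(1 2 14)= [0, 2, 10, 3, 5, 15, 6, 7, 8, 14, 4, 11, 13, 9, 1, 12]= (1 2 10 4 5 15 12 13 9 14)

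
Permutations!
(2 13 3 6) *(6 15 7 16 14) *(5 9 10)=(2 13 3 15 7 16 14 6)(5 9 10)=[0, 1, 13, 15, 4, 9, 2, 16, 8, 10, 5, 11, 12, 3, 6, 7, 14]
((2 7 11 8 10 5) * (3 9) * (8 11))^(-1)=((11)(2 7 8 10 5)(3 9))^(-1)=(11)(2 5 10 8 7)(3 9)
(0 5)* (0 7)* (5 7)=[7, 1, 2, 3, 4, 5, 6, 0]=(0 7)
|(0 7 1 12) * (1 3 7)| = 6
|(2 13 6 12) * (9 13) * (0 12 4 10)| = |(0 12 2 9 13 6 4 10)| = 8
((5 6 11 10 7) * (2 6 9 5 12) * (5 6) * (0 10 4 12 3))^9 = (0 10 7 3)(2 9 11 12 5 6 4)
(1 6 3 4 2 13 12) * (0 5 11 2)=(0 5 11 2 13 12 1 6 3 4)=[5, 6, 13, 4, 0, 11, 3, 7, 8, 9, 10, 2, 1, 12]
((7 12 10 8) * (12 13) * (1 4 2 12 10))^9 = (1 4 2 12)(7 13 10 8)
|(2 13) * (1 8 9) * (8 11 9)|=6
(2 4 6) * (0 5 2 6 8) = (0 5 2 4 8) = [5, 1, 4, 3, 8, 2, 6, 7, 0]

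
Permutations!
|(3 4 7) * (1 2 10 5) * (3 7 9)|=|(1 2 10 5)(3 4 9)|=12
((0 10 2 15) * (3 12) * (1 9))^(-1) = ((0 10 2 15)(1 9)(3 12))^(-1) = (0 15 2 10)(1 9)(3 12)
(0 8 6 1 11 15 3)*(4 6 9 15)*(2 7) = (0 8 9 15 3)(1 11 4 6)(2 7) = [8, 11, 7, 0, 6, 5, 1, 2, 9, 15, 10, 4, 12, 13, 14, 3]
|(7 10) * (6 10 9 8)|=5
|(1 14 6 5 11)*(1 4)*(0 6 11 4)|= |(0 6 5 4 1 14 11)|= 7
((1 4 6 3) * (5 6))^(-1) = ((1 4 5 6 3))^(-1) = (1 3 6 5 4)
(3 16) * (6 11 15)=[0, 1, 2, 16, 4, 5, 11, 7, 8, 9, 10, 15, 12, 13, 14, 6, 3]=(3 16)(6 11 15)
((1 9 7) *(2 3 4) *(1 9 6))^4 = ((1 6)(2 3 4)(7 9))^4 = (9)(2 3 4)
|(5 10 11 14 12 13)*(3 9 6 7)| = |(3 9 6 7)(5 10 11 14 12 13)| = 12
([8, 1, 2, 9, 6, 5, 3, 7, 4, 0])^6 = (9)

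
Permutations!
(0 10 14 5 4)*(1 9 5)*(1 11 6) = [10, 9, 2, 3, 0, 4, 1, 7, 8, 5, 14, 6, 12, 13, 11] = (0 10 14 11 6 1 9 5 4)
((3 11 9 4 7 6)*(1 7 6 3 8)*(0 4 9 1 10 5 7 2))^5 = (0 5 2 10 1 8 11 6 3 4 7)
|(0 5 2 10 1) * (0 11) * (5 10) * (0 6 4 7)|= 14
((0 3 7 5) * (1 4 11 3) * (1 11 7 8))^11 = ((0 11 3 8 1 4 7 5))^11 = (0 8 7 11 1 5 3 4)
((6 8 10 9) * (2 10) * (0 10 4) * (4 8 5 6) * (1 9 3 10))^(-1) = (0 4 9 1)(2 8)(3 10)(5 6)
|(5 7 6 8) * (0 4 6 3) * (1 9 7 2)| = 10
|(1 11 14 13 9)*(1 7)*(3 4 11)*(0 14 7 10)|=5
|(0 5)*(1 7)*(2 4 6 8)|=|(0 5)(1 7)(2 4 6 8)|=4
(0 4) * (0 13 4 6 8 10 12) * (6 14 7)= (0 14 7 6 8 10 12)(4 13)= [14, 1, 2, 3, 13, 5, 8, 6, 10, 9, 12, 11, 0, 4, 7]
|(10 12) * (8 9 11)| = 6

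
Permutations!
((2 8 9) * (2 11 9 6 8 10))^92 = ((2 10)(6 8)(9 11))^92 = (11)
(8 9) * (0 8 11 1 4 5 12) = [8, 4, 2, 3, 5, 12, 6, 7, 9, 11, 10, 1, 0] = (0 8 9 11 1 4 5 12)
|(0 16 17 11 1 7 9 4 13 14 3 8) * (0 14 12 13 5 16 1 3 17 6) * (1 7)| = 70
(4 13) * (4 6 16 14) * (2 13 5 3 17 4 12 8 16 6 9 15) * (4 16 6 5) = [0, 1, 13, 17, 4, 3, 5, 7, 6, 15, 10, 11, 8, 9, 12, 2, 14, 16] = (2 13 9 15)(3 17 16 14 12 8 6 5)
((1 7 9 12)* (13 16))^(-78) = (16)(1 9)(7 12)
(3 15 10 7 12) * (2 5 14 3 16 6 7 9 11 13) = (2 5 14 3 15 10 9 11 13)(6 7 12 16) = [0, 1, 5, 15, 4, 14, 7, 12, 8, 11, 9, 13, 16, 2, 3, 10, 6]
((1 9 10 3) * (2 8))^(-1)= (1 3 10 9)(2 8)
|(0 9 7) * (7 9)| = |(9)(0 7)| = 2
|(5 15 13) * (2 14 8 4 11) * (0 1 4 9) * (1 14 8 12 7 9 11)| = 30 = |(0 14 12 7 9)(1 4)(2 8 11)(5 15 13)|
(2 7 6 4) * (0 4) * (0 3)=[4, 1, 7, 0, 2, 5, 3, 6]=(0 4 2 7 6 3)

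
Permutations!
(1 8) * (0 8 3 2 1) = (0 8)(1 3 2) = [8, 3, 1, 2, 4, 5, 6, 7, 0]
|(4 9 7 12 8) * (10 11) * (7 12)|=|(4 9 12 8)(10 11)|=4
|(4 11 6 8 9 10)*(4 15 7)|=|(4 11 6 8 9 10 15 7)|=8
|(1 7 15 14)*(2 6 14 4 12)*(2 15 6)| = |(1 7 6 14)(4 12 15)| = 12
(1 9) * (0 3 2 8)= (0 3 2 8)(1 9)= [3, 9, 8, 2, 4, 5, 6, 7, 0, 1]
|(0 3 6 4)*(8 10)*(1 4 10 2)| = 8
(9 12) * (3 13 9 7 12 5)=(3 13 9 5)(7 12)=[0, 1, 2, 13, 4, 3, 6, 12, 8, 5, 10, 11, 7, 9]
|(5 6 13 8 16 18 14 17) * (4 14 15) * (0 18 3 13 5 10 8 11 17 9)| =|(0 18 15 4 14 9)(3 13 11 17 10 8 16)(5 6)| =42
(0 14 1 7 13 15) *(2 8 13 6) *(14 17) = (0 17 14 1 7 6 2 8 13 15) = [17, 7, 8, 3, 4, 5, 2, 6, 13, 9, 10, 11, 12, 15, 1, 0, 16, 14]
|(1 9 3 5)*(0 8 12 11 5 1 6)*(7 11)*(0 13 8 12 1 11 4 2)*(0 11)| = 13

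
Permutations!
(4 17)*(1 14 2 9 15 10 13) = (1 14 2 9 15 10 13)(4 17) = [0, 14, 9, 3, 17, 5, 6, 7, 8, 15, 13, 11, 12, 1, 2, 10, 16, 4]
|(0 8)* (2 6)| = 2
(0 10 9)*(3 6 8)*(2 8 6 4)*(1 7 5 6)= [10, 7, 8, 4, 2, 6, 1, 5, 3, 0, 9]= (0 10 9)(1 7 5 6)(2 8 3 4)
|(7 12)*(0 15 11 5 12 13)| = 7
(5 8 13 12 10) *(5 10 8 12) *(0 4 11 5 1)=(0 4 11 5 12 8 13 1)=[4, 0, 2, 3, 11, 12, 6, 7, 13, 9, 10, 5, 8, 1]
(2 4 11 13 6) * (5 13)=(2 4 11 5 13 6)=[0, 1, 4, 3, 11, 13, 2, 7, 8, 9, 10, 5, 12, 6]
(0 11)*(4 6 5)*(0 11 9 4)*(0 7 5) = (11)(0 9 4 6)(5 7) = [9, 1, 2, 3, 6, 7, 0, 5, 8, 4, 10, 11]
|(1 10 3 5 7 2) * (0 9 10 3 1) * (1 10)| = |(10)(0 9 1 3 5 7 2)| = 7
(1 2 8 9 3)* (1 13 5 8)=(1 2)(3 13 5 8 9)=[0, 2, 1, 13, 4, 8, 6, 7, 9, 3, 10, 11, 12, 5]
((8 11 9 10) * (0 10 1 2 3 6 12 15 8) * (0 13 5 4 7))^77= (0 7 4 5 13 10)(1 15 2 8 3 11 6 9 12)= ((0 10 13 5 4 7)(1 2 3 6 12 15 8 11 9))^77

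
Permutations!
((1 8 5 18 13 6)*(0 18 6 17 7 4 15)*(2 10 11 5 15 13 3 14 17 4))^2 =((0 18 3 14 17 7 2 10 11 5 6 1 8 15)(4 13))^2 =(0 3 17 2 11 6 8)(1 15 18 14 7 10 5)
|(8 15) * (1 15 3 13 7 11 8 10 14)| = |(1 15 10 14)(3 13 7 11 8)| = 20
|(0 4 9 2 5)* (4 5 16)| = |(0 5)(2 16 4 9)| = 4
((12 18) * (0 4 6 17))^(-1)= ((0 4 6 17)(12 18))^(-1)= (0 17 6 4)(12 18)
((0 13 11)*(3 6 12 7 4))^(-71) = (0 13 11)(3 4 7 12 6)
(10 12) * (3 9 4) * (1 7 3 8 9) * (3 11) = (1 7 11 3)(4 8 9)(10 12) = [0, 7, 2, 1, 8, 5, 6, 11, 9, 4, 12, 3, 10]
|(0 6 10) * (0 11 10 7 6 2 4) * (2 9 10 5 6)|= |(0 9 10 11 5 6 7 2 4)|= 9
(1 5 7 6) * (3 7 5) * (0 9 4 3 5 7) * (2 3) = [9, 5, 3, 0, 2, 7, 1, 6, 8, 4] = (0 9 4 2 3)(1 5 7 6)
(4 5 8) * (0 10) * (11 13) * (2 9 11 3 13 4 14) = (0 10)(2 9 11 4 5 8 14)(3 13) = [10, 1, 9, 13, 5, 8, 6, 7, 14, 11, 0, 4, 12, 3, 2]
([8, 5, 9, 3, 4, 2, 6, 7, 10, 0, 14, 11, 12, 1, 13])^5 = (0 1 8 5 10 2 14 9 13)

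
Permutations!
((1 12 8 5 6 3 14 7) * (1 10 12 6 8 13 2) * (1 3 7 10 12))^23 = ((1 6 7 12 13 2 3 14 10)(5 8))^23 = (1 2 6 3 7 14 12 10 13)(5 8)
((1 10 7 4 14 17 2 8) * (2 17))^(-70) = ((17)(1 10 7 4 14 2 8))^(-70) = (17)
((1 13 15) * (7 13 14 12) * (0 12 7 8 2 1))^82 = (0 12 8 2 1 14 7 13 15)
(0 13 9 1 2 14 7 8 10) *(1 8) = (0 13 9 8 10)(1 2 14 7) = [13, 2, 14, 3, 4, 5, 6, 1, 10, 8, 0, 11, 12, 9, 7]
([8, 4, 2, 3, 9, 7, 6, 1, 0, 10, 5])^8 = (1 9 5)(4 10 7)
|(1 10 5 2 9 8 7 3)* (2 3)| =|(1 10 5 3)(2 9 8 7)| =4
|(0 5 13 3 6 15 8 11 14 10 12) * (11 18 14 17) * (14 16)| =12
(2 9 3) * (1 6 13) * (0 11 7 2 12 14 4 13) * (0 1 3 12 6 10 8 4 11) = (1 10 8 4 13 3 6)(2 9 12 14 11 7) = [0, 10, 9, 6, 13, 5, 1, 2, 4, 12, 8, 7, 14, 3, 11]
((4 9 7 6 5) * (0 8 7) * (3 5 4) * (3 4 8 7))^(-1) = ((0 7 6 8 3 5 4 9))^(-1) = (0 9 4 5 3 8 6 7)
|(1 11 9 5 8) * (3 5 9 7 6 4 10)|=9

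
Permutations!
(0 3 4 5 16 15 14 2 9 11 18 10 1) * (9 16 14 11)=[3, 0, 16, 4, 5, 14, 6, 7, 8, 9, 1, 18, 12, 13, 2, 11, 15, 17, 10]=(0 3 4 5 14 2 16 15 11 18 10 1)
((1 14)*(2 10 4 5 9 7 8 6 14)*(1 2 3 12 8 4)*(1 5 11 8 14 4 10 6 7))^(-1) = ((1 3 12 14 2 6 4 11 8 7 10 5 9))^(-1) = (1 9 5 10 7 8 11 4 6 2 14 12 3)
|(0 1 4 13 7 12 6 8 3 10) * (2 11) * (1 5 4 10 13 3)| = |(0 5 4 3 13 7 12 6 8 1 10)(2 11)| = 22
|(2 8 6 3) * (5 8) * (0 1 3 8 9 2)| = |(0 1 3)(2 5 9)(6 8)| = 6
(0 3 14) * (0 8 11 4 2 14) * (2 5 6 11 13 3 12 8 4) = (0 12 8 13 3)(2 14 4 5 6 11) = [12, 1, 14, 0, 5, 6, 11, 7, 13, 9, 10, 2, 8, 3, 4]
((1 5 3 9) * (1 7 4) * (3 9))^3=((1 5 9 7 4))^3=(1 7 5 4 9)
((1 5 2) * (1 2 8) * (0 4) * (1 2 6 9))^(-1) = (0 4)(1 9 6 2 8 5)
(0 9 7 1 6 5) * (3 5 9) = (0 3 5)(1 6 9 7) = [3, 6, 2, 5, 4, 0, 9, 1, 8, 7]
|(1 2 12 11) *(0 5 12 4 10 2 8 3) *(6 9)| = 42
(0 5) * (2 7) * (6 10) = [5, 1, 7, 3, 4, 0, 10, 2, 8, 9, 6] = (0 5)(2 7)(6 10)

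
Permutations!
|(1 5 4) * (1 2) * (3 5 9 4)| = 4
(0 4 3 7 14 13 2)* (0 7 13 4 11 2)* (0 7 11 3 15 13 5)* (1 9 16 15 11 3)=(0 1 9 16 15 13 7 14 4 11 2 3 5)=[1, 9, 3, 5, 11, 0, 6, 14, 8, 16, 10, 2, 12, 7, 4, 13, 15]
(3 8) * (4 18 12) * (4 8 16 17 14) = (3 16 17 14 4 18 12 8) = [0, 1, 2, 16, 18, 5, 6, 7, 3, 9, 10, 11, 8, 13, 4, 15, 17, 14, 12]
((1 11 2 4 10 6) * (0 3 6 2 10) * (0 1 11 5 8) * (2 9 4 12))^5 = (0 9)(1 6)(2 12)(3 4)(5 11)(8 10)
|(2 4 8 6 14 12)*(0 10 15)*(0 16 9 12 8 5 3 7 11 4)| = |(0 10 15 16 9 12 2)(3 7 11 4 5)(6 14 8)| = 105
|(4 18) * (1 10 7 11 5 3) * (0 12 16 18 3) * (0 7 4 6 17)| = |(0 12 16 18 6 17)(1 10 4 3)(5 7 11)| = 12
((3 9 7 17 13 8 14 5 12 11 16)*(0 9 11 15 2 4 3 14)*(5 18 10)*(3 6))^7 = ((0 9 7 17 13 8)(2 4 6 3 11 16 14 18 10 5 12 15))^7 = (0 9 7 17 13 8)(2 18 6 5 11 15 14 4 10 3 12 16)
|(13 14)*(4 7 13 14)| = 3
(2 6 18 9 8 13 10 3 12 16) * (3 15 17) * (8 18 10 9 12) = (2 6 10 15 17 3 8 13 9 18 12 16) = [0, 1, 6, 8, 4, 5, 10, 7, 13, 18, 15, 11, 16, 9, 14, 17, 2, 3, 12]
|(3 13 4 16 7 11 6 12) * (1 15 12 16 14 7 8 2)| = |(1 15 12 3 13 4 14 7 11 6 16 8 2)| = 13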